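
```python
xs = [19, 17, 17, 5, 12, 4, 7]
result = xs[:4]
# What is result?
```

xs has length 7. The slice xs[:4] selects indices [0, 1, 2, 3] (0->19, 1->17, 2->17, 3->5), giving [19, 17, 17, 5].

[19, 17, 17, 5]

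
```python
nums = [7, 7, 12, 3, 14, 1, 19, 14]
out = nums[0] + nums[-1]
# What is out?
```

nums has length 8. nums[0] = 7.
nums has length 8. Negative index -1 maps to positive index 8 + (-1) = 7. nums[7] = 14.
Sum: 7 + 14 = 21.

21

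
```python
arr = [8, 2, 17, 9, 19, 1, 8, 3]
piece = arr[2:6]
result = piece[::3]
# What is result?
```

arr has length 8. The slice arr[2:6] selects indices [2, 3, 4, 5] (2->17, 3->9, 4->19, 5->1), giving [17, 9, 19, 1]. So piece = [17, 9, 19, 1]. piece has length 4. The slice piece[::3] selects indices [0, 3] (0->17, 3->1), giving [17, 1].

[17, 1]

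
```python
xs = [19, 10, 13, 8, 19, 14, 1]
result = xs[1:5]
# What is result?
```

xs has length 7. The slice xs[1:5] selects indices [1, 2, 3, 4] (1->10, 2->13, 3->8, 4->19), giving [10, 13, 8, 19].

[10, 13, 8, 19]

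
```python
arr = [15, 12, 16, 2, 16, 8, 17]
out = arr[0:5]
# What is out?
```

arr has length 7. The slice arr[0:5] selects indices [0, 1, 2, 3, 4] (0->15, 1->12, 2->16, 3->2, 4->16), giving [15, 12, 16, 2, 16].

[15, 12, 16, 2, 16]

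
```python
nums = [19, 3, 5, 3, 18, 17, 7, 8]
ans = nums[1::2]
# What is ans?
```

nums has length 8. The slice nums[1::2] selects indices [1, 3, 5, 7] (1->3, 3->3, 5->17, 7->8), giving [3, 3, 17, 8].

[3, 3, 17, 8]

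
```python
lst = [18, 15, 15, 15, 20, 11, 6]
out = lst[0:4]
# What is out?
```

lst has length 7. The slice lst[0:4] selects indices [0, 1, 2, 3] (0->18, 1->15, 2->15, 3->15), giving [18, 15, 15, 15].

[18, 15, 15, 15]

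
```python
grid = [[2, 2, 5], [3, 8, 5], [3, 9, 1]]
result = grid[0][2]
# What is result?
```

grid[0] = [2, 2, 5]. Taking column 2 of that row yields 5.

5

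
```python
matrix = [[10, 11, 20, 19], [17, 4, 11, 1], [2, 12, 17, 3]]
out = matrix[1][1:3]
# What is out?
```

matrix[1] = [17, 4, 11, 1]. matrix[1] has length 4. The slice matrix[1][1:3] selects indices [1, 2] (1->4, 2->11), giving [4, 11].

[4, 11]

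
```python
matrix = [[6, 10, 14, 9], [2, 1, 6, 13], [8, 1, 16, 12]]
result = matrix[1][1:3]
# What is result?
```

matrix[1] = [2, 1, 6, 13]. matrix[1] has length 4. The slice matrix[1][1:3] selects indices [1, 2] (1->1, 2->6), giving [1, 6].

[1, 6]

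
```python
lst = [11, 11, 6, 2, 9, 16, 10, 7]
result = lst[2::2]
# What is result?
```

lst has length 8. The slice lst[2::2] selects indices [2, 4, 6] (2->6, 4->9, 6->10), giving [6, 9, 10].

[6, 9, 10]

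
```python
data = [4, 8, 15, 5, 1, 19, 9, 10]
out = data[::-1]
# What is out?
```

data has length 8. The slice data[::-1] selects indices [7, 6, 5, 4, 3, 2, 1, 0] (7->10, 6->9, 5->19, 4->1, 3->5, 2->15, 1->8, 0->4), giving [10, 9, 19, 1, 5, 15, 8, 4].

[10, 9, 19, 1, 5, 15, 8, 4]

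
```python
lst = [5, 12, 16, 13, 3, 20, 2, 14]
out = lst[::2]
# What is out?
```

lst has length 8. The slice lst[::2] selects indices [0, 2, 4, 6] (0->5, 2->16, 4->3, 6->2), giving [5, 16, 3, 2].

[5, 16, 3, 2]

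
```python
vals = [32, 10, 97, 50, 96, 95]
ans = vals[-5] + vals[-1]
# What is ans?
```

vals has length 6. Negative index -5 maps to positive index 6 + (-5) = 1. vals[1] = 10.
vals has length 6. Negative index -1 maps to positive index 6 + (-1) = 5. vals[5] = 95.
Sum: 10 + 95 = 105.

105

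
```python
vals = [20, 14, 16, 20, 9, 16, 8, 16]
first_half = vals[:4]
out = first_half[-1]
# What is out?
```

vals has length 8. The slice vals[:4] selects indices [0, 1, 2, 3] (0->20, 1->14, 2->16, 3->20), giving [20, 14, 16, 20]. So first_half = [20, 14, 16, 20]. Then first_half[-1] = 20.

20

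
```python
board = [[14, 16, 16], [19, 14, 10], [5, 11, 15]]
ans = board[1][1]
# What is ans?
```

board[1] = [19, 14, 10]. Taking column 1 of that row yields 14.

14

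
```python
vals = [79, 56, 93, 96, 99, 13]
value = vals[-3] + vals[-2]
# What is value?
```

vals has length 6. Negative index -3 maps to positive index 6 + (-3) = 3. vals[3] = 96.
vals has length 6. Negative index -2 maps to positive index 6 + (-2) = 4. vals[4] = 99.
Sum: 96 + 99 = 195.

195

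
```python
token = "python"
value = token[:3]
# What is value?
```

token has length 6. The slice token[:3] selects indices [0, 1, 2] (0->'p', 1->'y', 2->'t'), giving 'pyt'.

'pyt'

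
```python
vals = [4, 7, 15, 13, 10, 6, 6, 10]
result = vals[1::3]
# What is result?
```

vals has length 8. The slice vals[1::3] selects indices [1, 4, 7] (1->7, 4->10, 7->10), giving [7, 10, 10].

[7, 10, 10]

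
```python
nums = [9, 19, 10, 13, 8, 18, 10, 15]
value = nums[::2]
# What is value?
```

nums has length 8. The slice nums[::2] selects indices [0, 2, 4, 6] (0->9, 2->10, 4->8, 6->10), giving [9, 10, 8, 10].

[9, 10, 8, 10]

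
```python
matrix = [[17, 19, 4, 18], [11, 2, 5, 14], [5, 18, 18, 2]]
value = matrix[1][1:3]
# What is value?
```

matrix[1] = [11, 2, 5, 14]. matrix[1] has length 4. The slice matrix[1][1:3] selects indices [1, 2] (1->2, 2->5), giving [2, 5].

[2, 5]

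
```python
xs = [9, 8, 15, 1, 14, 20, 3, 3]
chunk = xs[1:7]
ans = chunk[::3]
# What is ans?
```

xs has length 8. The slice xs[1:7] selects indices [1, 2, 3, 4, 5, 6] (1->8, 2->15, 3->1, 4->14, 5->20, 6->3), giving [8, 15, 1, 14, 20, 3]. So chunk = [8, 15, 1, 14, 20, 3]. chunk has length 6. The slice chunk[::3] selects indices [0, 3] (0->8, 3->14), giving [8, 14].

[8, 14]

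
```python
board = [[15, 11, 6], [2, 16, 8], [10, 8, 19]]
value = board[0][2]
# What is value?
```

board[0] = [15, 11, 6]. Taking column 2 of that row yields 6.

6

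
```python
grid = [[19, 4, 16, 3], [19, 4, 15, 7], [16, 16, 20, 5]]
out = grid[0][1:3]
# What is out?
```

grid[0] = [19, 4, 16, 3]. grid[0] has length 4. The slice grid[0][1:3] selects indices [1, 2] (1->4, 2->16), giving [4, 16].

[4, 16]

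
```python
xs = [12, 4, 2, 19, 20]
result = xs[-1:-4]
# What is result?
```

xs has length 5. The slice xs[-1:-4] resolves to an empty index range, so the result is [].

[]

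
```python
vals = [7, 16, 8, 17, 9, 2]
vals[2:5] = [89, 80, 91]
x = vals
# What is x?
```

vals starts as [7, 16, 8, 17, 9, 2] (length 6). The slice vals[2:5] covers indices [2, 3, 4] with values [8, 17, 9]. Replacing that slice with [89, 80, 91] (same length) produces [7, 16, 89, 80, 91, 2].

[7, 16, 89, 80, 91, 2]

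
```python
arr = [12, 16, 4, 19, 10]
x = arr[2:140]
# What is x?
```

arr has length 5. The slice arr[2:140] selects indices [2, 3, 4] (2->4, 3->19, 4->10), giving [4, 19, 10].

[4, 19, 10]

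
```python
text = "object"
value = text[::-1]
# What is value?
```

text has length 6. The slice text[::-1] selects indices [5, 4, 3, 2, 1, 0] (5->'t', 4->'c', 3->'e', 2->'j', 1->'b', 0->'o'), giving 'tcejbo'.

'tcejbo'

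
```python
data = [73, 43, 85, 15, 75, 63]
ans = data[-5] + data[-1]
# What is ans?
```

data has length 6. Negative index -5 maps to positive index 6 + (-5) = 1. data[1] = 43.
data has length 6. Negative index -1 maps to positive index 6 + (-1) = 5. data[5] = 63.
Sum: 43 + 63 = 106.

106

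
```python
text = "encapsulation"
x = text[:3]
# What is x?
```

text has length 13. The slice text[:3] selects indices [0, 1, 2] (0->'e', 1->'n', 2->'c'), giving 'enc'.

'enc'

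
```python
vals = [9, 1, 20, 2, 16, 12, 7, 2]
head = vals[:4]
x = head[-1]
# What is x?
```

vals has length 8. The slice vals[:4] selects indices [0, 1, 2, 3] (0->9, 1->1, 2->20, 3->2), giving [9, 1, 20, 2]. So head = [9, 1, 20, 2]. Then head[-1] = 2.

2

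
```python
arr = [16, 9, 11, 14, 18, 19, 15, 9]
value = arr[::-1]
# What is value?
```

arr has length 8. The slice arr[::-1] selects indices [7, 6, 5, 4, 3, 2, 1, 0] (7->9, 6->15, 5->19, 4->18, 3->14, 2->11, 1->9, 0->16), giving [9, 15, 19, 18, 14, 11, 9, 16].

[9, 15, 19, 18, 14, 11, 9, 16]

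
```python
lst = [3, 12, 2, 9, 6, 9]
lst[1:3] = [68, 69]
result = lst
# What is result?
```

lst starts as [3, 12, 2, 9, 6, 9] (length 6). The slice lst[1:3] covers indices [1, 2] with values [12, 2]. Replacing that slice with [68, 69] (same length) produces [3, 68, 69, 9, 6, 9].

[3, 68, 69, 9, 6, 9]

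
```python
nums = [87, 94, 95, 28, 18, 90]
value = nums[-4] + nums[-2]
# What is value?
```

nums has length 6. Negative index -4 maps to positive index 6 + (-4) = 2. nums[2] = 95.
nums has length 6. Negative index -2 maps to positive index 6 + (-2) = 4. nums[4] = 18.
Sum: 95 + 18 = 113.

113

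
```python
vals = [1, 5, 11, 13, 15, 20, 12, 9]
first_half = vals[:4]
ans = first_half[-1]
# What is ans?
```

vals has length 8. The slice vals[:4] selects indices [0, 1, 2, 3] (0->1, 1->5, 2->11, 3->13), giving [1, 5, 11, 13]. So first_half = [1, 5, 11, 13]. Then first_half[-1] = 13.

13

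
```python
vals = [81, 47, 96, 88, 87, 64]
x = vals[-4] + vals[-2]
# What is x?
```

vals has length 6. Negative index -4 maps to positive index 6 + (-4) = 2. vals[2] = 96.
vals has length 6. Negative index -2 maps to positive index 6 + (-2) = 4. vals[4] = 87.
Sum: 96 + 87 = 183.

183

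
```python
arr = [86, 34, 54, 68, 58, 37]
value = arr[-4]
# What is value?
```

arr has length 6. Negative index -4 maps to positive index 6 + (-4) = 2. arr[2] = 54.

54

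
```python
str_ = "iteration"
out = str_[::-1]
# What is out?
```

str_ has length 9. The slice str_[::-1] selects indices [8, 7, 6, 5, 4, 3, 2, 1, 0] (8->'n', 7->'o', 6->'i', 5->'t', 4->'a', 3->'r', 2->'e', 1->'t', 0->'i'), giving 'noitareti'.

'noitareti'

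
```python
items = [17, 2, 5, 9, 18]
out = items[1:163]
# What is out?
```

items has length 5. The slice items[1:163] selects indices [1, 2, 3, 4] (1->2, 2->5, 3->9, 4->18), giving [2, 5, 9, 18].

[2, 5, 9, 18]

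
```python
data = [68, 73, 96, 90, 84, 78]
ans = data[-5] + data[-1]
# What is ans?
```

data has length 6. Negative index -5 maps to positive index 6 + (-5) = 1. data[1] = 73.
data has length 6. Negative index -1 maps to positive index 6 + (-1) = 5. data[5] = 78.
Sum: 73 + 78 = 151.

151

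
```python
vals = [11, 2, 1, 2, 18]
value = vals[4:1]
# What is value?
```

vals has length 5. The slice vals[4:1] resolves to an empty index range, so the result is [].

[]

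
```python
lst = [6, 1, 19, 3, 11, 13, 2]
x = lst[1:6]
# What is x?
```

lst has length 7. The slice lst[1:6] selects indices [1, 2, 3, 4, 5] (1->1, 2->19, 3->3, 4->11, 5->13), giving [1, 19, 3, 11, 13].

[1, 19, 3, 11, 13]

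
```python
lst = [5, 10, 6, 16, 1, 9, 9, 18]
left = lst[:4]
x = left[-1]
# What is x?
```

lst has length 8. The slice lst[:4] selects indices [0, 1, 2, 3] (0->5, 1->10, 2->6, 3->16), giving [5, 10, 6, 16]. So left = [5, 10, 6, 16]. Then left[-1] = 16.

16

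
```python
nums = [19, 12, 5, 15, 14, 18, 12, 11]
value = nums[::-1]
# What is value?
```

nums has length 8. The slice nums[::-1] selects indices [7, 6, 5, 4, 3, 2, 1, 0] (7->11, 6->12, 5->18, 4->14, 3->15, 2->5, 1->12, 0->19), giving [11, 12, 18, 14, 15, 5, 12, 19].

[11, 12, 18, 14, 15, 5, 12, 19]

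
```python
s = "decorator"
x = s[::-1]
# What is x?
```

s has length 9. The slice s[::-1] selects indices [8, 7, 6, 5, 4, 3, 2, 1, 0] (8->'r', 7->'o', 6->'t', 5->'a', 4->'r', 3->'o', 2->'c', 1->'e', 0->'d'), giving 'rotaroced'.

'rotaroced'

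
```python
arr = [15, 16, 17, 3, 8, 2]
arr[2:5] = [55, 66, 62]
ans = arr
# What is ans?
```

arr starts as [15, 16, 17, 3, 8, 2] (length 6). The slice arr[2:5] covers indices [2, 3, 4] with values [17, 3, 8]. Replacing that slice with [55, 66, 62] (same length) produces [15, 16, 55, 66, 62, 2].

[15, 16, 55, 66, 62, 2]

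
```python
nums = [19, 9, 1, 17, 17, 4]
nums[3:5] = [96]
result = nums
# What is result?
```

nums starts as [19, 9, 1, 17, 17, 4] (length 6). The slice nums[3:5] covers indices [3, 4] with values [17, 17]. Replacing that slice with [96] (different length) produces [19, 9, 1, 96, 4].

[19, 9, 1, 96, 4]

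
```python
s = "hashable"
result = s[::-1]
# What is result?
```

s has length 8. The slice s[::-1] selects indices [7, 6, 5, 4, 3, 2, 1, 0] (7->'e', 6->'l', 5->'b', 4->'a', 3->'h', 2->'s', 1->'a', 0->'h'), giving 'elbahsah'.

'elbahsah'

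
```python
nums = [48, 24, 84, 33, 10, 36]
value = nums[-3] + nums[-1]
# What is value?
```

nums has length 6. Negative index -3 maps to positive index 6 + (-3) = 3. nums[3] = 33.
nums has length 6. Negative index -1 maps to positive index 6 + (-1) = 5. nums[5] = 36.
Sum: 33 + 36 = 69.

69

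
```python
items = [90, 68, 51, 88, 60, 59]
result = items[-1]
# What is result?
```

items has length 6. Negative index -1 maps to positive index 6 + (-1) = 5. items[5] = 59.

59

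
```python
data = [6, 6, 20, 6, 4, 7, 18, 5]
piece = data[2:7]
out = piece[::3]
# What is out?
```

data has length 8. The slice data[2:7] selects indices [2, 3, 4, 5, 6] (2->20, 3->6, 4->4, 5->7, 6->18), giving [20, 6, 4, 7, 18]. So piece = [20, 6, 4, 7, 18]. piece has length 5. The slice piece[::3] selects indices [0, 3] (0->20, 3->7), giving [20, 7].

[20, 7]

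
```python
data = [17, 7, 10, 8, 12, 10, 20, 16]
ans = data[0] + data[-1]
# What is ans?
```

data has length 8. data[0] = 17.
data has length 8. Negative index -1 maps to positive index 8 + (-1) = 7. data[7] = 16.
Sum: 17 + 16 = 33.

33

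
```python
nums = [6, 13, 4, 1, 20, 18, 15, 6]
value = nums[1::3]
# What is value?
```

nums has length 8. The slice nums[1::3] selects indices [1, 4, 7] (1->13, 4->20, 7->6), giving [13, 20, 6].

[13, 20, 6]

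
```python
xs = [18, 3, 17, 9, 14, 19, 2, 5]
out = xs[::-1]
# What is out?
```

xs has length 8. The slice xs[::-1] selects indices [7, 6, 5, 4, 3, 2, 1, 0] (7->5, 6->2, 5->19, 4->14, 3->9, 2->17, 1->3, 0->18), giving [5, 2, 19, 14, 9, 17, 3, 18].

[5, 2, 19, 14, 9, 17, 3, 18]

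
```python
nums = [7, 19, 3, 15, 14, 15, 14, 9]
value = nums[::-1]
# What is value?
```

nums has length 8. The slice nums[::-1] selects indices [7, 6, 5, 4, 3, 2, 1, 0] (7->9, 6->14, 5->15, 4->14, 3->15, 2->3, 1->19, 0->7), giving [9, 14, 15, 14, 15, 3, 19, 7].

[9, 14, 15, 14, 15, 3, 19, 7]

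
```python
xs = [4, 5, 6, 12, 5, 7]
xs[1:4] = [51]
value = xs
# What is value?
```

xs starts as [4, 5, 6, 12, 5, 7] (length 6). The slice xs[1:4] covers indices [1, 2, 3] with values [5, 6, 12]. Replacing that slice with [51] (different length) produces [4, 51, 5, 7].

[4, 51, 5, 7]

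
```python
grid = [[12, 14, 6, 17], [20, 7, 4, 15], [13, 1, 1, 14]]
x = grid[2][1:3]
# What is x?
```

grid[2] = [13, 1, 1, 14]. grid[2] has length 4. The slice grid[2][1:3] selects indices [1, 2] (1->1, 2->1), giving [1, 1].

[1, 1]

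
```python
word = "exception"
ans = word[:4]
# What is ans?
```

word has length 9. The slice word[:4] selects indices [0, 1, 2, 3] (0->'e', 1->'x', 2->'c', 3->'e'), giving 'exce'.

'exce'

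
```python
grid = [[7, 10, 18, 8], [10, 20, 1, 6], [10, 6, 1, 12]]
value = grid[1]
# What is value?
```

grid has 3 rows. Row 1 is [10, 20, 1, 6].

[10, 20, 1, 6]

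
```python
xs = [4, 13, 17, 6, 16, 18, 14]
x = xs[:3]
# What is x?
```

xs has length 7. The slice xs[:3] selects indices [0, 1, 2] (0->4, 1->13, 2->17), giving [4, 13, 17].

[4, 13, 17]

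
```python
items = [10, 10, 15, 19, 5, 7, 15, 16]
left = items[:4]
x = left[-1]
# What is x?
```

items has length 8. The slice items[:4] selects indices [0, 1, 2, 3] (0->10, 1->10, 2->15, 3->19), giving [10, 10, 15, 19]. So left = [10, 10, 15, 19]. Then left[-1] = 19.

19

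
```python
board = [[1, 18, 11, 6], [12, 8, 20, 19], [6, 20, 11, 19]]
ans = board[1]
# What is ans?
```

board has 3 rows. Row 1 is [12, 8, 20, 19].

[12, 8, 20, 19]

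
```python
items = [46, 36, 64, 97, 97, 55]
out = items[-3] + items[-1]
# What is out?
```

items has length 6. Negative index -3 maps to positive index 6 + (-3) = 3. items[3] = 97.
items has length 6. Negative index -1 maps to positive index 6 + (-1) = 5. items[5] = 55.
Sum: 97 + 55 = 152.

152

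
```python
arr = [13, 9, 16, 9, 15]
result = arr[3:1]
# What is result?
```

arr has length 5. The slice arr[3:1] resolves to an empty index range, so the result is [].

[]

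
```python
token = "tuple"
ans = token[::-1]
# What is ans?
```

token has length 5. The slice token[::-1] selects indices [4, 3, 2, 1, 0] (4->'e', 3->'l', 2->'p', 1->'u', 0->'t'), giving 'elput'.

'elput'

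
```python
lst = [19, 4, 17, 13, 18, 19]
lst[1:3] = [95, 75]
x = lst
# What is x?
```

lst starts as [19, 4, 17, 13, 18, 19] (length 6). The slice lst[1:3] covers indices [1, 2] with values [4, 17]. Replacing that slice with [95, 75] (same length) produces [19, 95, 75, 13, 18, 19].

[19, 95, 75, 13, 18, 19]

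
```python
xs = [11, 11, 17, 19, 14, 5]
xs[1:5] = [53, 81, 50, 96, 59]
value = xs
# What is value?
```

xs starts as [11, 11, 17, 19, 14, 5] (length 6). The slice xs[1:5] covers indices [1, 2, 3, 4] with values [11, 17, 19, 14]. Replacing that slice with [53, 81, 50, 96, 59] (different length) produces [11, 53, 81, 50, 96, 59, 5].

[11, 53, 81, 50, 96, 59, 5]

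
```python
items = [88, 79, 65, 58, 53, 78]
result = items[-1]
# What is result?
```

items has length 6. Negative index -1 maps to positive index 6 + (-1) = 5. items[5] = 78.

78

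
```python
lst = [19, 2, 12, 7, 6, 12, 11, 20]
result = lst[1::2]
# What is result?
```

lst has length 8. The slice lst[1::2] selects indices [1, 3, 5, 7] (1->2, 3->7, 5->12, 7->20), giving [2, 7, 12, 20].

[2, 7, 12, 20]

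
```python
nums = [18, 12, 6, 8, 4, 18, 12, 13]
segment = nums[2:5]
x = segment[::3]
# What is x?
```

nums has length 8. The slice nums[2:5] selects indices [2, 3, 4] (2->6, 3->8, 4->4), giving [6, 8, 4]. So segment = [6, 8, 4]. segment has length 3. The slice segment[::3] selects indices [0] (0->6), giving [6].

[6]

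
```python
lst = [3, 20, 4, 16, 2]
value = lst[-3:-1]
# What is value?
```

lst has length 5. The slice lst[-3:-1] selects indices [2, 3] (2->4, 3->16), giving [4, 16].

[4, 16]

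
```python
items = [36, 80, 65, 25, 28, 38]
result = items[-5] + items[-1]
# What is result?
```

items has length 6. Negative index -5 maps to positive index 6 + (-5) = 1. items[1] = 80.
items has length 6. Negative index -1 maps to positive index 6 + (-1) = 5. items[5] = 38.
Sum: 80 + 38 = 118.

118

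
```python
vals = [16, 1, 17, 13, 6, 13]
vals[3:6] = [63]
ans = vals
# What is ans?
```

vals starts as [16, 1, 17, 13, 6, 13] (length 6). The slice vals[3:6] covers indices [3, 4, 5] with values [13, 6, 13]. Replacing that slice with [63] (different length) produces [16, 1, 17, 63].

[16, 1, 17, 63]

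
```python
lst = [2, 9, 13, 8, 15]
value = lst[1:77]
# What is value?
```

lst has length 5. The slice lst[1:77] selects indices [1, 2, 3, 4] (1->9, 2->13, 3->8, 4->15), giving [9, 13, 8, 15].

[9, 13, 8, 15]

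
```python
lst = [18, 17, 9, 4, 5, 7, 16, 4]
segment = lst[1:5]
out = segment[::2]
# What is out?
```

lst has length 8. The slice lst[1:5] selects indices [1, 2, 3, 4] (1->17, 2->9, 3->4, 4->5), giving [17, 9, 4, 5]. So segment = [17, 9, 4, 5]. segment has length 4. The slice segment[::2] selects indices [0, 2] (0->17, 2->4), giving [17, 4].

[17, 4]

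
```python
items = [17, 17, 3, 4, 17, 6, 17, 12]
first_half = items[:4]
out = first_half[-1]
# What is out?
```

items has length 8. The slice items[:4] selects indices [0, 1, 2, 3] (0->17, 1->17, 2->3, 3->4), giving [17, 17, 3, 4]. So first_half = [17, 17, 3, 4]. Then first_half[-1] = 4.

4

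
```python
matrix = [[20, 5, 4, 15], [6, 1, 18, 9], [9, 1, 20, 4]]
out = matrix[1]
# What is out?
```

matrix has 3 rows. Row 1 is [6, 1, 18, 9].

[6, 1, 18, 9]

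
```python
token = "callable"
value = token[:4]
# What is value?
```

token has length 8. The slice token[:4] selects indices [0, 1, 2, 3] (0->'c', 1->'a', 2->'l', 3->'l'), giving 'call'.

'call'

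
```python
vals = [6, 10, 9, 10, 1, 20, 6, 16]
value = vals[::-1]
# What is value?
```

vals has length 8. The slice vals[::-1] selects indices [7, 6, 5, 4, 3, 2, 1, 0] (7->16, 6->6, 5->20, 4->1, 3->10, 2->9, 1->10, 0->6), giving [16, 6, 20, 1, 10, 9, 10, 6].

[16, 6, 20, 1, 10, 9, 10, 6]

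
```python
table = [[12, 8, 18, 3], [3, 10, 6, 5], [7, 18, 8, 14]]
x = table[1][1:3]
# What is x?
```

table[1] = [3, 10, 6, 5]. table[1] has length 4. The slice table[1][1:3] selects indices [1, 2] (1->10, 2->6), giving [10, 6].

[10, 6]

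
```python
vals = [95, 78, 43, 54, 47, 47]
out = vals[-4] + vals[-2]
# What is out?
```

vals has length 6. Negative index -4 maps to positive index 6 + (-4) = 2. vals[2] = 43.
vals has length 6. Negative index -2 maps to positive index 6 + (-2) = 4. vals[4] = 47.
Sum: 43 + 47 = 90.

90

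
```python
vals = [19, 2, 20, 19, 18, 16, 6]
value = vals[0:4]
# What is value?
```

vals has length 7. The slice vals[0:4] selects indices [0, 1, 2, 3] (0->19, 1->2, 2->20, 3->19), giving [19, 2, 20, 19].

[19, 2, 20, 19]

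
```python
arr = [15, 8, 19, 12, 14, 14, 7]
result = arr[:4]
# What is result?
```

arr has length 7. The slice arr[:4] selects indices [0, 1, 2, 3] (0->15, 1->8, 2->19, 3->12), giving [15, 8, 19, 12].

[15, 8, 19, 12]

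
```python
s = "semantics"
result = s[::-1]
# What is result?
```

s has length 9. The slice s[::-1] selects indices [8, 7, 6, 5, 4, 3, 2, 1, 0] (8->'s', 7->'c', 6->'i', 5->'t', 4->'n', 3->'a', 2->'m', 1->'e', 0->'s'), giving 'scitnames'.

'scitnames'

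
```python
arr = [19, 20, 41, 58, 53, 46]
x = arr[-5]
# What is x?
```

arr has length 6. Negative index -5 maps to positive index 6 + (-5) = 1. arr[1] = 20.

20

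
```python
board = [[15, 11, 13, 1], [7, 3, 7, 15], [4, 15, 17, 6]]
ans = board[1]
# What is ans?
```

board has 3 rows. Row 1 is [7, 3, 7, 15].

[7, 3, 7, 15]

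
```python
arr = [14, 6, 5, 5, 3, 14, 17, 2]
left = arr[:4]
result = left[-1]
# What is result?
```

arr has length 8. The slice arr[:4] selects indices [0, 1, 2, 3] (0->14, 1->6, 2->5, 3->5), giving [14, 6, 5, 5]. So left = [14, 6, 5, 5]. Then left[-1] = 5.

5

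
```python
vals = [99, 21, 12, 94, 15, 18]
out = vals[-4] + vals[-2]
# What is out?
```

vals has length 6. Negative index -4 maps to positive index 6 + (-4) = 2. vals[2] = 12.
vals has length 6. Negative index -2 maps to positive index 6 + (-2) = 4. vals[4] = 15.
Sum: 12 + 15 = 27.

27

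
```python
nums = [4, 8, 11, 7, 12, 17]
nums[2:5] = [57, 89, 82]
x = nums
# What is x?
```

nums starts as [4, 8, 11, 7, 12, 17] (length 6). The slice nums[2:5] covers indices [2, 3, 4] with values [11, 7, 12]. Replacing that slice with [57, 89, 82] (same length) produces [4, 8, 57, 89, 82, 17].

[4, 8, 57, 89, 82, 17]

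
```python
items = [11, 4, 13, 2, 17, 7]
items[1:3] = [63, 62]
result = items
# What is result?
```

items starts as [11, 4, 13, 2, 17, 7] (length 6). The slice items[1:3] covers indices [1, 2] with values [4, 13]. Replacing that slice with [63, 62] (same length) produces [11, 63, 62, 2, 17, 7].

[11, 63, 62, 2, 17, 7]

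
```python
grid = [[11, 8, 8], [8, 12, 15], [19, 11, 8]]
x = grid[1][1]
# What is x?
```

grid[1] = [8, 12, 15]. Taking column 1 of that row yields 12.

12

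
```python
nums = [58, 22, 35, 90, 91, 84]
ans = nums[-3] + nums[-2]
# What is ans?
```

nums has length 6. Negative index -3 maps to positive index 6 + (-3) = 3. nums[3] = 90.
nums has length 6. Negative index -2 maps to positive index 6 + (-2) = 4. nums[4] = 91.
Sum: 90 + 91 = 181.

181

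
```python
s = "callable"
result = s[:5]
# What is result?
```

s has length 8. The slice s[:5] selects indices [0, 1, 2, 3, 4] (0->'c', 1->'a', 2->'l', 3->'l', 4->'a'), giving 'calla'.

'calla'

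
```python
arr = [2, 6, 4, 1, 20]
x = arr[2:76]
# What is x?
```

arr has length 5. The slice arr[2:76] selects indices [2, 3, 4] (2->4, 3->1, 4->20), giving [4, 1, 20].

[4, 1, 20]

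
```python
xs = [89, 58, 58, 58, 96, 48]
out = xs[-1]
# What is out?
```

xs has length 6. Negative index -1 maps to positive index 6 + (-1) = 5. xs[5] = 48.

48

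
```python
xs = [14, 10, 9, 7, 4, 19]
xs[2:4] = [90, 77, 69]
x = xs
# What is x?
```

xs starts as [14, 10, 9, 7, 4, 19] (length 6). The slice xs[2:4] covers indices [2, 3] with values [9, 7]. Replacing that slice with [90, 77, 69] (different length) produces [14, 10, 90, 77, 69, 4, 19].

[14, 10, 90, 77, 69, 4, 19]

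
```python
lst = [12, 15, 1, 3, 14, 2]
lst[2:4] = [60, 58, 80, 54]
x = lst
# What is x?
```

lst starts as [12, 15, 1, 3, 14, 2] (length 6). The slice lst[2:4] covers indices [2, 3] with values [1, 3]. Replacing that slice with [60, 58, 80, 54] (different length) produces [12, 15, 60, 58, 80, 54, 14, 2].

[12, 15, 60, 58, 80, 54, 14, 2]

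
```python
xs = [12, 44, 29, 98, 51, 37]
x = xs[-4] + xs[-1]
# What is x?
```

xs has length 6. Negative index -4 maps to positive index 6 + (-4) = 2. xs[2] = 29.
xs has length 6. Negative index -1 maps to positive index 6 + (-1) = 5. xs[5] = 37.
Sum: 29 + 37 = 66.

66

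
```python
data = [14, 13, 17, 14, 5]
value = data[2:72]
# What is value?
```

data has length 5. The slice data[2:72] selects indices [2, 3, 4] (2->17, 3->14, 4->5), giving [17, 14, 5].

[17, 14, 5]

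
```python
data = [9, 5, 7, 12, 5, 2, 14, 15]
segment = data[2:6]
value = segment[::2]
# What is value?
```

data has length 8. The slice data[2:6] selects indices [2, 3, 4, 5] (2->7, 3->12, 4->5, 5->2), giving [7, 12, 5, 2]. So segment = [7, 12, 5, 2]. segment has length 4. The slice segment[::2] selects indices [0, 2] (0->7, 2->5), giving [7, 5].

[7, 5]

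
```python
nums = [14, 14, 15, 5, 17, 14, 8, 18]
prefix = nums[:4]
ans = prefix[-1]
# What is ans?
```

nums has length 8. The slice nums[:4] selects indices [0, 1, 2, 3] (0->14, 1->14, 2->15, 3->5), giving [14, 14, 15, 5]. So prefix = [14, 14, 15, 5]. Then prefix[-1] = 5.

5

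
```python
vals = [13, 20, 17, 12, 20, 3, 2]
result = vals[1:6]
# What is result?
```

vals has length 7. The slice vals[1:6] selects indices [1, 2, 3, 4, 5] (1->20, 2->17, 3->12, 4->20, 5->3), giving [20, 17, 12, 20, 3].

[20, 17, 12, 20, 3]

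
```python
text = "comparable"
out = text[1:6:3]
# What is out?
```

text has length 10. The slice text[1:6:3] selects indices [1, 4] (1->'o', 4->'a'), giving 'oa'.

'oa'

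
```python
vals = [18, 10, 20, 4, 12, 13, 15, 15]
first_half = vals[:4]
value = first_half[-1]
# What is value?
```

vals has length 8. The slice vals[:4] selects indices [0, 1, 2, 3] (0->18, 1->10, 2->20, 3->4), giving [18, 10, 20, 4]. So first_half = [18, 10, 20, 4]. Then first_half[-1] = 4.

4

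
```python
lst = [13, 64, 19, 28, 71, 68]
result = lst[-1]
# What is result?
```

lst has length 6. Negative index -1 maps to positive index 6 + (-1) = 5. lst[5] = 68.

68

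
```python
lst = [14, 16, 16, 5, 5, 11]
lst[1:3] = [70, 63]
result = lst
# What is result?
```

lst starts as [14, 16, 16, 5, 5, 11] (length 6). The slice lst[1:3] covers indices [1, 2] with values [16, 16]. Replacing that slice with [70, 63] (same length) produces [14, 70, 63, 5, 5, 11].

[14, 70, 63, 5, 5, 11]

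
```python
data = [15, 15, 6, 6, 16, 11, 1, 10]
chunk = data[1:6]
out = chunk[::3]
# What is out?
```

data has length 8. The slice data[1:6] selects indices [1, 2, 3, 4, 5] (1->15, 2->6, 3->6, 4->16, 5->11), giving [15, 6, 6, 16, 11]. So chunk = [15, 6, 6, 16, 11]. chunk has length 5. The slice chunk[::3] selects indices [0, 3] (0->15, 3->16), giving [15, 16].

[15, 16]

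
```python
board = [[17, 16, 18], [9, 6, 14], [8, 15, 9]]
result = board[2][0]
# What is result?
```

board[2] = [8, 15, 9]. Taking column 0 of that row yields 8.

8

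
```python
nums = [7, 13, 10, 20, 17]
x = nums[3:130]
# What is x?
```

nums has length 5. The slice nums[3:130] selects indices [3, 4] (3->20, 4->17), giving [20, 17].

[20, 17]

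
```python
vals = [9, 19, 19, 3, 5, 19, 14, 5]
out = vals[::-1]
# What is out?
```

vals has length 8. The slice vals[::-1] selects indices [7, 6, 5, 4, 3, 2, 1, 0] (7->5, 6->14, 5->19, 4->5, 3->3, 2->19, 1->19, 0->9), giving [5, 14, 19, 5, 3, 19, 19, 9].

[5, 14, 19, 5, 3, 19, 19, 9]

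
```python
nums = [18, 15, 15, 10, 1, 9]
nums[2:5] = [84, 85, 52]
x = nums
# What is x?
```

nums starts as [18, 15, 15, 10, 1, 9] (length 6). The slice nums[2:5] covers indices [2, 3, 4] with values [15, 10, 1]. Replacing that slice with [84, 85, 52] (same length) produces [18, 15, 84, 85, 52, 9].

[18, 15, 84, 85, 52, 9]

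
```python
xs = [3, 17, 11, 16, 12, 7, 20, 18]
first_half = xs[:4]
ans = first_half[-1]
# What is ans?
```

xs has length 8. The slice xs[:4] selects indices [0, 1, 2, 3] (0->3, 1->17, 2->11, 3->16), giving [3, 17, 11, 16]. So first_half = [3, 17, 11, 16]. Then first_half[-1] = 16.

16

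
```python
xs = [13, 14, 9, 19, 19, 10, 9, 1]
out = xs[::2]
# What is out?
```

xs has length 8. The slice xs[::2] selects indices [0, 2, 4, 6] (0->13, 2->9, 4->19, 6->9), giving [13, 9, 19, 9].

[13, 9, 19, 9]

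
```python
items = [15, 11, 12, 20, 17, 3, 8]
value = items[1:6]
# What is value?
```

items has length 7. The slice items[1:6] selects indices [1, 2, 3, 4, 5] (1->11, 2->12, 3->20, 4->17, 5->3), giving [11, 12, 20, 17, 3].

[11, 12, 20, 17, 3]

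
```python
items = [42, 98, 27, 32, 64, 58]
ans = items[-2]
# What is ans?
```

items has length 6. Negative index -2 maps to positive index 6 + (-2) = 4. items[4] = 64.

64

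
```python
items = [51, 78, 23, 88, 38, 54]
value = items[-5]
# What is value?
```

items has length 6. Negative index -5 maps to positive index 6 + (-5) = 1. items[1] = 78.

78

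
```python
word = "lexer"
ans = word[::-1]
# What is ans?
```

word has length 5. The slice word[::-1] selects indices [4, 3, 2, 1, 0] (4->'r', 3->'e', 2->'x', 1->'e', 0->'l'), giving 'rexel'.

'rexel'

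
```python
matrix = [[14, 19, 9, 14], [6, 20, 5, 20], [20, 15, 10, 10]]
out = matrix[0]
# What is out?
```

matrix has 3 rows. Row 0 is [14, 19, 9, 14].

[14, 19, 9, 14]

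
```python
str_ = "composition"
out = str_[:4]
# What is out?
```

str_ has length 11. The slice str_[:4] selects indices [0, 1, 2, 3] (0->'c', 1->'o', 2->'m', 3->'p'), giving 'comp'.

'comp'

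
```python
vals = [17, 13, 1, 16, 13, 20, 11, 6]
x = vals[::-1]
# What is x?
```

vals has length 8. The slice vals[::-1] selects indices [7, 6, 5, 4, 3, 2, 1, 0] (7->6, 6->11, 5->20, 4->13, 3->16, 2->1, 1->13, 0->17), giving [6, 11, 20, 13, 16, 1, 13, 17].

[6, 11, 20, 13, 16, 1, 13, 17]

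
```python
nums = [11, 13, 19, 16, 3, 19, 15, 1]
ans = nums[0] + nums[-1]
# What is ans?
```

nums has length 8. nums[0] = 11.
nums has length 8. Negative index -1 maps to positive index 8 + (-1) = 7. nums[7] = 1.
Sum: 11 + 1 = 12.

12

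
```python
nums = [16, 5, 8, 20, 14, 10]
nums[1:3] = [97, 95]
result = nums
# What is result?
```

nums starts as [16, 5, 8, 20, 14, 10] (length 6). The slice nums[1:3] covers indices [1, 2] with values [5, 8]. Replacing that slice with [97, 95] (same length) produces [16, 97, 95, 20, 14, 10].

[16, 97, 95, 20, 14, 10]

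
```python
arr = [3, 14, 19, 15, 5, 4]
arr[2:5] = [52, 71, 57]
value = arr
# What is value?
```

arr starts as [3, 14, 19, 15, 5, 4] (length 6). The slice arr[2:5] covers indices [2, 3, 4] with values [19, 15, 5]. Replacing that slice with [52, 71, 57] (same length) produces [3, 14, 52, 71, 57, 4].

[3, 14, 52, 71, 57, 4]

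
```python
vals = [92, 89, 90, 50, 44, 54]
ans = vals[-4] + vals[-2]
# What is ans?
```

vals has length 6. Negative index -4 maps to positive index 6 + (-4) = 2. vals[2] = 90.
vals has length 6. Negative index -2 maps to positive index 6 + (-2) = 4. vals[4] = 44.
Sum: 90 + 44 = 134.

134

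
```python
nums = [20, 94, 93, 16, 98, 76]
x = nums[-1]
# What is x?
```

nums has length 6. Negative index -1 maps to positive index 6 + (-1) = 5. nums[5] = 76.

76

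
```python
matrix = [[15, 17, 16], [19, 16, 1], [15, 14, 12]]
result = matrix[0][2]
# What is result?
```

matrix[0] = [15, 17, 16]. Taking column 2 of that row yields 16.

16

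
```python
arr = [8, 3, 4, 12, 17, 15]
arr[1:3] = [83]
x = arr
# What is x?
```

arr starts as [8, 3, 4, 12, 17, 15] (length 6). The slice arr[1:3] covers indices [1, 2] with values [3, 4]. Replacing that slice with [83] (different length) produces [8, 83, 12, 17, 15].

[8, 83, 12, 17, 15]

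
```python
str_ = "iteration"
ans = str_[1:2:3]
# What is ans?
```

str_ has length 9. The slice str_[1:2:3] selects indices [1] (1->'t'), giving 't'.

't'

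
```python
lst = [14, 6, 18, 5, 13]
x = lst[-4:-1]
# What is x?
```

lst has length 5. The slice lst[-4:-1] selects indices [1, 2, 3] (1->6, 2->18, 3->5), giving [6, 18, 5].

[6, 18, 5]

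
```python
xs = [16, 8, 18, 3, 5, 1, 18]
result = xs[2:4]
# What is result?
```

xs has length 7. The slice xs[2:4] selects indices [2, 3] (2->18, 3->3), giving [18, 3].

[18, 3]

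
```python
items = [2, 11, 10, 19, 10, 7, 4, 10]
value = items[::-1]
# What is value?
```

items has length 8. The slice items[::-1] selects indices [7, 6, 5, 4, 3, 2, 1, 0] (7->10, 6->4, 5->7, 4->10, 3->19, 2->10, 1->11, 0->2), giving [10, 4, 7, 10, 19, 10, 11, 2].

[10, 4, 7, 10, 19, 10, 11, 2]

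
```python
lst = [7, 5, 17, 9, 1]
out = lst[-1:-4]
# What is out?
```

lst has length 5. The slice lst[-1:-4] resolves to an empty index range, so the result is [].

[]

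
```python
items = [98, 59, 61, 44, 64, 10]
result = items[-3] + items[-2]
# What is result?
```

items has length 6. Negative index -3 maps to positive index 6 + (-3) = 3. items[3] = 44.
items has length 6. Negative index -2 maps to positive index 6 + (-2) = 4. items[4] = 64.
Sum: 44 + 64 = 108.

108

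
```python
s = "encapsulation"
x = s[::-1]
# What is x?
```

s has length 13. The slice s[::-1] selects indices [12, 11, 10, 9, 8, 7, 6, 5, 4, 3, 2, 1, 0] (12->'n', 11->'o', 10->'i', 9->'t', 8->'a', 7->'l', 6->'u', 5->'s', 4->'p', 3->'a', 2->'c', 1->'n', 0->'e'), giving 'noitaluspacne'.

'noitaluspacne'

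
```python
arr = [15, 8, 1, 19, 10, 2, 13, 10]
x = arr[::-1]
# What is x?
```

arr has length 8. The slice arr[::-1] selects indices [7, 6, 5, 4, 3, 2, 1, 0] (7->10, 6->13, 5->2, 4->10, 3->19, 2->1, 1->8, 0->15), giving [10, 13, 2, 10, 19, 1, 8, 15].

[10, 13, 2, 10, 19, 1, 8, 15]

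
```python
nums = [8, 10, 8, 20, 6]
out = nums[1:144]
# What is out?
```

nums has length 5. The slice nums[1:144] selects indices [1, 2, 3, 4] (1->10, 2->8, 3->20, 4->6), giving [10, 8, 20, 6].

[10, 8, 20, 6]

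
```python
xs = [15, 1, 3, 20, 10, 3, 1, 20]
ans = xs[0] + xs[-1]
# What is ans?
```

xs has length 8. xs[0] = 15.
xs has length 8. Negative index -1 maps to positive index 8 + (-1) = 7. xs[7] = 20.
Sum: 15 + 20 = 35.

35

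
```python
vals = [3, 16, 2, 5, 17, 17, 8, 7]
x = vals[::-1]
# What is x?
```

vals has length 8. The slice vals[::-1] selects indices [7, 6, 5, 4, 3, 2, 1, 0] (7->7, 6->8, 5->17, 4->17, 3->5, 2->2, 1->16, 0->3), giving [7, 8, 17, 17, 5, 2, 16, 3].

[7, 8, 17, 17, 5, 2, 16, 3]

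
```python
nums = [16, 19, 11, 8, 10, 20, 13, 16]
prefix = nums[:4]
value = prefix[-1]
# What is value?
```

nums has length 8. The slice nums[:4] selects indices [0, 1, 2, 3] (0->16, 1->19, 2->11, 3->8), giving [16, 19, 11, 8]. So prefix = [16, 19, 11, 8]. Then prefix[-1] = 8.

8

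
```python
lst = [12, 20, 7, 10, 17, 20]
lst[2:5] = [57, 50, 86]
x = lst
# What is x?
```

lst starts as [12, 20, 7, 10, 17, 20] (length 6). The slice lst[2:5] covers indices [2, 3, 4] with values [7, 10, 17]. Replacing that slice with [57, 50, 86] (same length) produces [12, 20, 57, 50, 86, 20].

[12, 20, 57, 50, 86, 20]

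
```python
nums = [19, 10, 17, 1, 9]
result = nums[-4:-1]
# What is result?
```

nums has length 5. The slice nums[-4:-1] selects indices [1, 2, 3] (1->10, 2->17, 3->1), giving [10, 17, 1].

[10, 17, 1]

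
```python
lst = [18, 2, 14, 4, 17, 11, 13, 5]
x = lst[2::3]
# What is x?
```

lst has length 8. The slice lst[2::3] selects indices [2, 5] (2->14, 5->11), giving [14, 11].

[14, 11]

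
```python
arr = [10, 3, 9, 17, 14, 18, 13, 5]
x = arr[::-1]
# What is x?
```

arr has length 8. The slice arr[::-1] selects indices [7, 6, 5, 4, 3, 2, 1, 0] (7->5, 6->13, 5->18, 4->14, 3->17, 2->9, 1->3, 0->10), giving [5, 13, 18, 14, 17, 9, 3, 10].

[5, 13, 18, 14, 17, 9, 3, 10]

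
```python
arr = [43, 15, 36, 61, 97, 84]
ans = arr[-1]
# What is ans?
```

arr has length 6. Negative index -1 maps to positive index 6 + (-1) = 5. arr[5] = 84.

84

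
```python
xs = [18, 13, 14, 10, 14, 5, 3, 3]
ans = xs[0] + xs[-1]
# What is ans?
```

xs has length 8. xs[0] = 18.
xs has length 8. Negative index -1 maps to positive index 8 + (-1) = 7. xs[7] = 3.
Sum: 18 + 3 = 21.

21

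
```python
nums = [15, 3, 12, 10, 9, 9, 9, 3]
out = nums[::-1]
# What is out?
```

nums has length 8. The slice nums[::-1] selects indices [7, 6, 5, 4, 3, 2, 1, 0] (7->3, 6->9, 5->9, 4->9, 3->10, 2->12, 1->3, 0->15), giving [3, 9, 9, 9, 10, 12, 3, 15].

[3, 9, 9, 9, 10, 12, 3, 15]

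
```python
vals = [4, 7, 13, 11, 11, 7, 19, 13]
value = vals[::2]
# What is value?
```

vals has length 8. The slice vals[::2] selects indices [0, 2, 4, 6] (0->4, 2->13, 4->11, 6->19), giving [4, 13, 11, 19].

[4, 13, 11, 19]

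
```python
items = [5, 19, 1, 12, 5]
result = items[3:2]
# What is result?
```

items has length 5. The slice items[3:2] resolves to an empty index range, so the result is [].

[]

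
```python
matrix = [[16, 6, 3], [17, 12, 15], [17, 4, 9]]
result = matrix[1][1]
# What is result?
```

matrix[1] = [17, 12, 15]. Taking column 1 of that row yields 12.

12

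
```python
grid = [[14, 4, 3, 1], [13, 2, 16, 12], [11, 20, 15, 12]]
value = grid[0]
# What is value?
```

grid has 3 rows. Row 0 is [14, 4, 3, 1].

[14, 4, 3, 1]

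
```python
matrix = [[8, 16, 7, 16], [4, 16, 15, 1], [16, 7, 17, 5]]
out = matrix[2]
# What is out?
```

matrix has 3 rows. Row 2 is [16, 7, 17, 5].

[16, 7, 17, 5]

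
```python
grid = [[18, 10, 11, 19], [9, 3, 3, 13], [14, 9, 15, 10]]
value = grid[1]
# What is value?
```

grid has 3 rows. Row 1 is [9, 3, 3, 13].

[9, 3, 3, 13]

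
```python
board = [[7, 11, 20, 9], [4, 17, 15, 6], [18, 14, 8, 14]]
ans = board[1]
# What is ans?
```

board has 3 rows. Row 1 is [4, 17, 15, 6].

[4, 17, 15, 6]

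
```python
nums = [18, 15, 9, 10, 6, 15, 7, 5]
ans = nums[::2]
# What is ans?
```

nums has length 8. The slice nums[::2] selects indices [0, 2, 4, 6] (0->18, 2->9, 4->6, 6->7), giving [18, 9, 6, 7].

[18, 9, 6, 7]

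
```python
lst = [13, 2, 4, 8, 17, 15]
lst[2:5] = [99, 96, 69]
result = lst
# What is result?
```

lst starts as [13, 2, 4, 8, 17, 15] (length 6). The slice lst[2:5] covers indices [2, 3, 4] with values [4, 8, 17]. Replacing that slice with [99, 96, 69] (same length) produces [13, 2, 99, 96, 69, 15].

[13, 2, 99, 96, 69, 15]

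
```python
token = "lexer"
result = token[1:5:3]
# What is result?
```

token has length 5. The slice token[1:5:3] selects indices [1, 4] (1->'e', 4->'r'), giving 'er'.

'er'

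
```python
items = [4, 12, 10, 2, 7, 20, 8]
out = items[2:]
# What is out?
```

items has length 7. The slice items[2:] selects indices [2, 3, 4, 5, 6] (2->10, 3->2, 4->7, 5->20, 6->8), giving [10, 2, 7, 20, 8].

[10, 2, 7, 20, 8]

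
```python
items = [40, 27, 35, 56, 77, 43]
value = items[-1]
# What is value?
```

items has length 6. Negative index -1 maps to positive index 6 + (-1) = 5. items[5] = 43.

43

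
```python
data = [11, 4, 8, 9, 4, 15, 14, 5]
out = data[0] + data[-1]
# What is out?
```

data has length 8. data[0] = 11.
data has length 8. Negative index -1 maps to positive index 8 + (-1) = 7. data[7] = 5.
Sum: 11 + 5 = 16.

16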